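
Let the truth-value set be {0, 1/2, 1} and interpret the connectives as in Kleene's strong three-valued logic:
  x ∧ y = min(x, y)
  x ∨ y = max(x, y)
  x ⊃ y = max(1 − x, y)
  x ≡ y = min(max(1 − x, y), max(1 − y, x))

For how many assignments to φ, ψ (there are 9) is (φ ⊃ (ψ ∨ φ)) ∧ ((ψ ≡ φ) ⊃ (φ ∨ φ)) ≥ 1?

φ = 0, ψ = 0 ↦ 0  <
φ = 0, ψ = 1/2 ↦ 1/2  <
φ = 0, ψ = 1 ↦ 1  ≥
φ = 1/2, ψ = 0 ↦ 1/2  <
φ = 1/2, ψ = 1/2 ↦ 1/2  <
φ = 1/2, ψ = 1 ↦ 1/2  <
φ = 1, ψ = 0 ↦ 1  ≥
φ = 1, ψ = 1/2 ↦ 1  ≥
φ = 1, ψ = 1 ↦ 1  ≥
So 4 of the 9 assignments meet the threshold.

4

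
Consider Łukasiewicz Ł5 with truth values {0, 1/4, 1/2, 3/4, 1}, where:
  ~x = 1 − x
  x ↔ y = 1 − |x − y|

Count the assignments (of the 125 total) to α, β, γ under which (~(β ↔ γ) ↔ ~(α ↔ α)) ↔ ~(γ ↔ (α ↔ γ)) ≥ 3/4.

59

value 1: 20 assignments (counts)
value 3/4: 39 assignments (counts)
value 1/2: 34 assignments
value 1/4: 23 assignments
value 0: 9 assignments
So 59 of the 125 assignments meet the threshold.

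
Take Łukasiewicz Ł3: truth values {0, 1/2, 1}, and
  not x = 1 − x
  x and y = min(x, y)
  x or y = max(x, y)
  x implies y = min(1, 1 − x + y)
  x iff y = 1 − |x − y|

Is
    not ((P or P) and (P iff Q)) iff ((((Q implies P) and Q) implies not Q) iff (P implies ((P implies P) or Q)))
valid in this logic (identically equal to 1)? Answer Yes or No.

Counterexample: take P = 1/2, Q = 0.
P or P = 1/2 or 1/2 = 1/2
P iff Q = 1/2 iff 0 = 1/2
(P or P) and (P iff Q) = 1/2 and 1/2 = 1/2
not ((P or P) and (P iff Q)) = not 1/2 = 1/2
Q implies P = 0 implies 1/2 = 1
(Q implies P) and Q = 1 and 0 = 0
not Q = not 0 = 1
((Q implies P) and Q) implies not Q = 0 implies 1 = 1
P implies P = 1/2 implies 1/2 = 1
(P implies P) or Q = 1 or 0 = 1
P implies ((P implies P) or Q) = 1/2 implies 1 = 1
(((Q implies P) and Q) implies not Q) iff (P implies ((P implies P) or Q)) = 1 iff 1 = 1
not ((P or P) and (P iff Q)) iff ((((Q implies P) and Q) implies not Q) iff (P implies ((P implies P) or Q))) = 1/2 iff 1 = 1/2
This gives 1/2 ≠ 1.

No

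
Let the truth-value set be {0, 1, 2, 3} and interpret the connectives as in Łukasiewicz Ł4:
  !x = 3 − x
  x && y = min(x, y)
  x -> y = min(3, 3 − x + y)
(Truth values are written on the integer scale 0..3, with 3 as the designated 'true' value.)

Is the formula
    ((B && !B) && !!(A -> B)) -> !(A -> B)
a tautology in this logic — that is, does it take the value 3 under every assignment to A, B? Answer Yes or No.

No

Counterexample: take A = 0, B = 1.
!B = !1 = 2
B && !B = 1 && 2 = 1
A -> B = 0 -> 1 = 3
!(A -> B) = !3 = 0
!!(A -> B) = !0 = 3
(B && !B) && !!(A -> B) = 1 && 3 = 1
A -> B = 0 -> 1 = 3
!(A -> B) = !3 = 0
((B && !B) && !!(A -> B)) -> !(A -> B) = 1 -> 0 = 2
This gives 2 ≠ 3.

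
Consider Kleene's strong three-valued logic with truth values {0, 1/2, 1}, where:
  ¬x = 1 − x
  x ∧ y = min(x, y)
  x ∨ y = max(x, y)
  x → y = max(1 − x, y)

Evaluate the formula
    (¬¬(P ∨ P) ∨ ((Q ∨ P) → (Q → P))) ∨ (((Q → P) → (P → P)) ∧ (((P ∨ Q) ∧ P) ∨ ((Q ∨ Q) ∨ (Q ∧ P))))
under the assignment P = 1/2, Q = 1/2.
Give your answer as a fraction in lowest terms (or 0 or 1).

P ∨ P = 1/2 ∨ 1/2 = 1/2
¬(P ∨ P) = ¬1/2 = 1/2
¬¬(P ∨ P) = ¬1/2 = 1/2
Q ∨ P = 1/2 ∨ 1/2 = 1/2
Q → P = 1/2 → 1/2 = 1/2
(Q ∨ P) → (Q → P) = 1/2 → 1/2 = 1/2
¬¬(P ∨ P) ∨ ((Q ∨ P) → (Q → P)) = 1/2 ∨ 1/2 = 1/2
Q → P = 1/2 → 1/2 = 1/2
P → P = 1/2 → 1/2 = 1/2
(Q → P) → (P → P) = 1/2 → 1/2 = 1/2
P ∨ Q = 1/2 ∨ 1/2 = 1/2
(P ∨ Q) ∧ P = 1/2 ∧ 1/2 = 1/2
Q ∨ Q = 1/2 ∨ 1/2 = 1/2
Q ∧ P = 1/2 ∧ 1/2 = 1/2
(Q ∨ Q) ∨ (Q ∧ P) = 1/2 ∨ 1/2 = 1/2
((P ∨ Q) ∧ P) ∨ ((Q ∨ Q) ∨ (Q ∧ P)) = 1/2 ∨ 1/2 = 1/2
((Q → P) → (P → P)) ∧ (((P ∨ Q) ∧ P) ∨ ((Q ∨ Q) ∨ (Q ∧ P))) = 1/2 ∧ 1/2 = 1/2
(¬¬(P ∨ P) ∨ ((Q ∨ P) → (Q → P))) ∨ (((Q → P) → (P → P)) ∧ (((P ∨ Q) ∧ P) ∨ ((Q ∨ Q) ∨ (Q ∧ P)))) = 1/2 ∨ 1/2 = 1/2

1/2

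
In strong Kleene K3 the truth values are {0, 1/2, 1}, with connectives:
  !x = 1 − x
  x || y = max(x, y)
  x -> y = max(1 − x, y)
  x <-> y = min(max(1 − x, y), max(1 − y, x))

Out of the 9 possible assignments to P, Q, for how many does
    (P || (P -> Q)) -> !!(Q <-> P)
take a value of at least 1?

P = 0, Q = 0 ↦ 1  ≥
P = 0, Q = 1/2 ↦ 1/2  <
P = 0, Q = 1 ↦ 0  <
P = 1/2, Q = 0 ↦ 1/2  <
P = 1/2, Q = 1/2 ↦ 1/2  <
P = 1/2, Q = 1 ↦ 1/2  <
P = 1, Q = 0 ↦ 0  <
P = 1, Q = 1/2 ↦ 1/2  <
P = 1, Q = 1 ↦ 1  ≥
So 2 of the 9 assignments meet the threshold.

2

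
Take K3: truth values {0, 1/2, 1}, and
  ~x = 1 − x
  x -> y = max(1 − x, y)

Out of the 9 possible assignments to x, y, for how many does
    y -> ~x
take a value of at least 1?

x = 0, y = 0 ↦ 1  ≥
x = 0, y = 1/2 ↦ 1  ≥
x = 0, y = 1 ↦ 1  ≥
x = 1/2, y = 0 ↦ 1  ≥
x = 1/2, y = 1/2 ↦ 1/2  <
x = 1/2, y = 1 ↦ 1/2  <
x = 1, y = 0 ↦ 1  ≥
x = 1, y = 1/2 ↦ 1/2  <
x = 1, y = 1 ↦ 0  <
So 5 of the 9 assignments meet the threshold.

5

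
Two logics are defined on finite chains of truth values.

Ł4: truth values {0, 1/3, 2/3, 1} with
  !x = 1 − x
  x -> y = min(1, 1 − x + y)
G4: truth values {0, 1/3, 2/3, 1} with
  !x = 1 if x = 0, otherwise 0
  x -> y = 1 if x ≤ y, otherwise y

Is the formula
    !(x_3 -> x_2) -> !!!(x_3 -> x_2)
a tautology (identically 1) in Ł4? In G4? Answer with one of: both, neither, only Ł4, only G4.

In Ł4: every assignment gives 1 — tautology.
In G4: every assignment gives 1 — tautology.

both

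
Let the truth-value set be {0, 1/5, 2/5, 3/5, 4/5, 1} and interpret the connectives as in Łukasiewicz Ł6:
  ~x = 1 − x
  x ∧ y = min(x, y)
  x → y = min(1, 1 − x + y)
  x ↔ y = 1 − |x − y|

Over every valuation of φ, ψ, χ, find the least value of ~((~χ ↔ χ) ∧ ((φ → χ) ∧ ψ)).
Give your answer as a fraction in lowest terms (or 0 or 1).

Take φ = 0, ψ = 4/5, χ = 2/5:
~χ = ~2/5 = 3/5
~χ ↔ χ = 3/5 ↔ 2/5 = 4/5
φ → χ = 0 → 2/5 = 1
(φ → χ) ∧ ψ = 1 ∧ 4/5 = 4/5
(~χ ↔ χ) ∧ ((φ → χ) ∧ ψ) = 4/5 ∧ 4/5 = 4/5
~((~χ ↔ χ) ∧ ((φ → χ) ∧ ψ)) = ~4/5 = 1/5
No assignment yields a value below 1/5, so this is the minimum.

1/5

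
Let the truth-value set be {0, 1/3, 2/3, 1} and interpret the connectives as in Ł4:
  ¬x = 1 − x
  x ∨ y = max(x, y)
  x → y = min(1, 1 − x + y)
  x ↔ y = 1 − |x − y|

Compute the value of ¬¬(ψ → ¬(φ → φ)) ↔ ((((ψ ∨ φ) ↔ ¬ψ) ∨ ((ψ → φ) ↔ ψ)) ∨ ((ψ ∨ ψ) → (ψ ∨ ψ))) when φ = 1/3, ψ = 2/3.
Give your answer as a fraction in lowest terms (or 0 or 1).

1/3

φ → φ = 1/3 → 1/3 = 1
¬(φ → φ) = ¬1 = 0
ψ → ¬(φ → φ) = 2/3 → 0 = 1/3
¬(ψ → ¬(φ → φ)) = ¬1/3 = 2/3
¬¬(ψ → ¬(φ → φ)) = ¬2/3 = 1/3
ψ ∨ φ = 2/3 ∨ 1/3 = 2/3
¬ψ = ¬2/3 = 1/3
(ψ ∨ φ) ↔ ¬ψ = 2/3 ↔ 1/3 = 2/3
ψ → φ = 2/3 → 1/3 = 2/3
(ψ → φ) ↔ ψ = 2/3 ↔ 2/3 = 1
((ψ ∨ φ) ↔ ¬ψ) ∨ ((ψ → φ) ↔ ψ) = 2/3 ∨ 1 = 1
ψ ∨ ψ = 2/3 ∨ 2/3 = 2/3
ψ ∨ ψ = 2/3 ∨ 2/3 = 2/3
(ψ ∨ ψ) → (ψ ∨ ψ) = 2/3 → 2/3 = 1
(((ψ ∨ φ) ↔ ¬ψ) ∨ ((ψ → φ) ↔ ψ)) ∨ ((ψ ∨ ψ) → (ψ ∨ ψ)) = 1 ∨ 1 = 1
¬¬(ψ → ¬(φ → φ)) ↔ ((((ψ ∨ φ) ↔ ¬ψ) ∨ ((ψ → φ) ↔ ψ)) ∨ ((ψ ∨ ψ) → (ψ ∨ ψ))) = 1/3 ↔ 1 = 1/3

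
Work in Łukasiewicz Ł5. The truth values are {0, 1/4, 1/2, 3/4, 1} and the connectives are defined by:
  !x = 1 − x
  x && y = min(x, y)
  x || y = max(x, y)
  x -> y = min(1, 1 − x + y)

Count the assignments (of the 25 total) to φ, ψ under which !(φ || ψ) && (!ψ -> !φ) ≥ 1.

value 1: 1 assignment (counts)
value 3/4: 3 assignments
value 1/2: 5 assignments
value 1/4: 7 assignments
value 0: 9 assignments
So 1 of the 25 assignments meets the threshold.

1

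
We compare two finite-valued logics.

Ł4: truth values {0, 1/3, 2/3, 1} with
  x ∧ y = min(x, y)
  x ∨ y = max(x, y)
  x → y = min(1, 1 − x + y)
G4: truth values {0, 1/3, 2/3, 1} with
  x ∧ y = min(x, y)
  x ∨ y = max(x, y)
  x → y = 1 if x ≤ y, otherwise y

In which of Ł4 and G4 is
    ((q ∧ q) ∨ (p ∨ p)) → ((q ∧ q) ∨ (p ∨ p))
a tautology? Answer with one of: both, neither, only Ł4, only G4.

both

In Ł4: every assignment gives 1 — tautology.
In G4: every assignment gives 1 — tautology.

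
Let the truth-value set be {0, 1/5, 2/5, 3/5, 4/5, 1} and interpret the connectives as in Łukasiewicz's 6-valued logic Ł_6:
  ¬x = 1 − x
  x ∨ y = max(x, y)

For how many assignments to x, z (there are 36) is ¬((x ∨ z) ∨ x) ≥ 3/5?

9

value 1: 1 assignment (counts)
value 4/5: 3 assignments (counts)
value 3/5: 5 assignments (counts)
value 2/5: 7 assignments
value 1/5: 9 assignments
value 0: 11 assignments
So 9 of the 36 assignments meet the threshold.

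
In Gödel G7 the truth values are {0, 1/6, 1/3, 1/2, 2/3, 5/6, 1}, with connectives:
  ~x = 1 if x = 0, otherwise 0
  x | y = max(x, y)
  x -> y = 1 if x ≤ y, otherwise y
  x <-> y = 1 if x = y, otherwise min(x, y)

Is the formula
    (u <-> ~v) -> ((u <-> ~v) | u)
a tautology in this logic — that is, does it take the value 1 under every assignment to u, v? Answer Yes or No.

Yes

At u = 1/2, v = 1, for instance:
~v = ~1 = 0
u <-> ~v = 1/2 <-> 0 = 0
(u <-> ~v) | u = 0 | 1/2 = 1/2
(u <-> ~v) -> ((u <-> ~v) | u) = 0 -> 1/2 = 1
and checking the remaining 48 assignments likewise gives ≥ 1 in every case.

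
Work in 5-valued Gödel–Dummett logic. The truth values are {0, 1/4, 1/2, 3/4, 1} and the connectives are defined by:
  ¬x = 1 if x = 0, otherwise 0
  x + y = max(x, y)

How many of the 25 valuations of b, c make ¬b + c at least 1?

value 1: 9 assignments (counts)
value 3/4: 4 assignments
value 1/2: 4 assignments
value 1/4: 4 assignments
value 0: 4 assignments
So 9 of the 25 assignments meet the threshold.

9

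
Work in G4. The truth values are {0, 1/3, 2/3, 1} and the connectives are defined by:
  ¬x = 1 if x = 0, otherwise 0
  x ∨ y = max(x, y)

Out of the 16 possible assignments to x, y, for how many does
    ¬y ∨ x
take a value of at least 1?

7

x = 0, y = 0 ↦ 1  ≥
x = 0, y = 1/3 ↦ 0  <
x = 0, y = 2/3 ↦ 0  <
x = 0, y = 1 ↦ 0  <
x = 1/3, y = 0 ↦ 1  ≥
x = 1/3, y = 1/3 ↦ 1/3  <
x = 1/3, y = 2/3 ↦ 1/3  <
x = 1/3, y = 1 ↦ 1/3  <
x = 2/3, y = 0 ↦ 1  ≥
x = 2/3, y = 1/3 ↦ 2/3  <
x = 2/3, y = 2/3 ↦ 2/3  <
x = 2/3, y = 1 ↦ 2/3  <
x = 1, y = 0 ↦ 1  ≥
x = 1, y = 1/3 ↦ 1  ≥
x = 1, y = 2/3 ↦ 1  ≥
x = 1, y = 1 ↦ 1  ≥
So 7 of the 16 assignments meet the threshold.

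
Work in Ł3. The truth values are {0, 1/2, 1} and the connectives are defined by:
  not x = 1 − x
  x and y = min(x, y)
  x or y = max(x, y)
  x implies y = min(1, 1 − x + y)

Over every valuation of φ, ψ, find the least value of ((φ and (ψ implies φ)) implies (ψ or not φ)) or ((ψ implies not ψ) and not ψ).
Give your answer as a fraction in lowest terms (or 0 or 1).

Take φ = 1, ψ = 1/2:
ψ implies φ = 1/2 implies 1 = 1
φ and (ψ implies φ) = 1 and 1 = 1
not φ = not 1 = 0
ψ or not φ = 1/2 or 0 = 1/2
(φ and (ψ implies φ)) implies (ψ or not φ) = 1 implies 1/2 = 1/2
not ψ = not 1/2 = 1/2
ψ implies not ψ = 1/2 implies 1/2 = 1
not ψ = not 1/2 = 1/2
(ψ implies not ψ) and not ψ = 1 and 1/2 = 1/2
((φ and (ψ implies φ)) implies (ψ or not φ)) or ((ψ implies not ψ) and not ψ) = 1/2 or 1/2 = 1/2
No assignment yields a value below 1/2, so this is the minimum.

1/2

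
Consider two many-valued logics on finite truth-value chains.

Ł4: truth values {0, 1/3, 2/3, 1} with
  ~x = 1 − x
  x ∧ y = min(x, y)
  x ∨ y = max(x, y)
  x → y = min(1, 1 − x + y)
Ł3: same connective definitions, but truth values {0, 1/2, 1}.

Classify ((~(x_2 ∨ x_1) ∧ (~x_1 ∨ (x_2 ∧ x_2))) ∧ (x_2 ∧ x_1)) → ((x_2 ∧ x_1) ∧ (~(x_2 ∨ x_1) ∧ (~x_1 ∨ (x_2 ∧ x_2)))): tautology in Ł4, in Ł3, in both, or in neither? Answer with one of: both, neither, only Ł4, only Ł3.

In Ł4: every assignment gives 1 — tautology.
In Ł3: every assignment gives 1 — tautology.

both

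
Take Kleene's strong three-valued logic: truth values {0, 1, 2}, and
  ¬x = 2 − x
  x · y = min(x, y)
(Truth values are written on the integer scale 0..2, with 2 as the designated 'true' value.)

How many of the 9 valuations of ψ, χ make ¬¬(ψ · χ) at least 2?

1

ψ = 0, χ = 0 ↦ 0  <
ψ = 0, χ = 1 ↦ 0  <
ψ = 0, χ = 2 ↦ 0  <
ψ = 1, χ = 0 ↦ 0  <
ψ = 1, χ = 1 ↦ 1  <
ψ = 1, χ = 2 ↦ 1  <
ψ = 2, χ = 0 ↦ 0  <
ψ = 2, χ = 1 ↦ 1  <
ψ = 2, χ = 2 ↦ 2  ≥
So 1 of the 9 assignments meets the threshold.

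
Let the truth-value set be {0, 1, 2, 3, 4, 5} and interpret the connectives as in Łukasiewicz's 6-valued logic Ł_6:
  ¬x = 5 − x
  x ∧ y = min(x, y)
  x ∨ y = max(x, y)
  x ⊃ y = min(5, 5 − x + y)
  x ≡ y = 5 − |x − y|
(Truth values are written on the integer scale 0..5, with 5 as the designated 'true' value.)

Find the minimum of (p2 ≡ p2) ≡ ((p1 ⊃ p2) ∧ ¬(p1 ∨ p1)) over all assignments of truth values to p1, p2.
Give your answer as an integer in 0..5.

0

Take p1 = 5, p2 = 0:
p2 ≡ p2 = 0 ≡ 0 = 5
p1 ⊃ p2 = 5 ⊃ 0 = 0
p1 ∨ p1 = 5 ∨ 5 = 5
¬(p1 ∨ p1) = ¬5 = 0
(p1 ⊃ p2) ∧ ¬(p1 ∨ p1) = 0 ∧ 0 = 0
(p2 ≡ p2) ≡ ((p1 ⊃ p2) ∧ ¬(p1 ∨ p1)) = 5 ≡ 0 = 0
No assignment yields a value below 0, so this is the minimum.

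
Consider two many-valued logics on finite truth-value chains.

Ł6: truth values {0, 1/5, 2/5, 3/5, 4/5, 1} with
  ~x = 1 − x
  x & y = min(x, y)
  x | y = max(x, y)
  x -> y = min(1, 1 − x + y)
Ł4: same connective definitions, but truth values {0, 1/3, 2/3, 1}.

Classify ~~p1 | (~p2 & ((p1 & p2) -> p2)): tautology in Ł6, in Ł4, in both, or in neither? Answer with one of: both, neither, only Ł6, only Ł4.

neither

In Ł6: at p1 = 0, p2 = 1/5 the value is 4/5 — not a tautology.
In Ł4: at p1 = 0, p2 = 1/3 the value is 2/3 — not a tautology.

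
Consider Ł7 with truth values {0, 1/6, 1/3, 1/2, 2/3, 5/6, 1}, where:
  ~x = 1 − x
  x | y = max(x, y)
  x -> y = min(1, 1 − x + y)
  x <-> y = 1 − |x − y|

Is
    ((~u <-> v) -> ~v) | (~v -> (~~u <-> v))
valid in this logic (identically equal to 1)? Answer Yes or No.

No

Counterexample: take u = 5/6, v = 1/6.
~u = ~5/6 = 1/6
~u <-> v = 1/6 <-> 1/6 = 1
~v = ~1/6 = 5/6
(~u <-> v) -> ~v = 1 -> 5/6 = 5/6
~v = ~1/6 = 5/6
~u = ~5/6 = 1/6
~~u = ~1/6 = 5/6
~~u <-> v = 5/6 <-> 1/6 = 1/3
~v -> (~~u <-> v) = 5/6 -> 1/3 = 1/2
((~u <-> v) -> ~v) | (~v -> (~~u <-> v)) = 5/6 | 1/2 = 5/6
This gives 5/6 ≠ 1.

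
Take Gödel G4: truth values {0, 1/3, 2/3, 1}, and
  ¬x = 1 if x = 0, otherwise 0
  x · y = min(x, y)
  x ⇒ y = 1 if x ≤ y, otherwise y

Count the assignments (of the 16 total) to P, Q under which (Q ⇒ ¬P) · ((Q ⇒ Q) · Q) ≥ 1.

1

P = 0, Q = 0 ↦ 0  <
P = 0, Q = 1/3 ↦ 1/3  <
P = 0, Q = 2/3 ↦ 2/3  <
P = 0, Q = 1 ↦ 1  ≥
P = 1/3, Q = 0 ↦ 0  <
P = 1/3, Q = 1/3 ↦ 0  <
P = 1/3, Q = 2/3 ↦ 0  <
P = 1/3, Q = 1 ↦ 0  <
P = 2/3, Q = 0 ↦ 0  <
P = 2/3, Q = 1/3 ↦ 0  <
P = 2/3, Q = 2/3 ↦ 0  <
P = 2/3, Q = 1 ↦ 0  <
P = 1, Q = 0 ↦ 0  <
P = 1, Q = 1/3 ↦ 0  <
P = 1, Q = 2/3 ↦ 0  <
P = 1, Q = 1 ↦ 0  <
So 1 of the 16 assignments meets the threshold.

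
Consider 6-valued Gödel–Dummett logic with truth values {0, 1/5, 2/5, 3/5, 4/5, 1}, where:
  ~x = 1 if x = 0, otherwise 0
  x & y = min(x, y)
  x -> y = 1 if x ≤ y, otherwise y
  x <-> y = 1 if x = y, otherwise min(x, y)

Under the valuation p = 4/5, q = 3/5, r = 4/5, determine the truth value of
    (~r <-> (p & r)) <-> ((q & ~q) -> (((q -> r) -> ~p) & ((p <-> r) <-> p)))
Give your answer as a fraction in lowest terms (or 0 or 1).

0

~r = ~4/5 = 0
p & r = 4/5 & 4/5 = 4/5
~r <-> (p & r) = 0 <-> 4/5 = 0
~q = ~3/5 = 0
q & ~q = 3/5 & 0 = 0
q -> r = 3/5 -> 4/5 = 1
~p = ~4/5 = 0
(q -> r) -> ~p = 1 -> 0 = 0
p <-> r = 4/5 <-> 4/5 = 1
(p <-> r) <-> p = 1 <-> 4/5 = 4/5
((q -> r) -> ~p) & ((p <-> r) <-> p) = 0 & 4/5 = 0
(q & ~q) -> (((q -> r) -> ~p) & ((p <-> r) <-> p)) = 0 -> 0 = 1
(~r <-> (p & r)) <-> ((q & ~q) -> (((q -> r) -> ~p) & ((p <-> r) <-> p))) = 0 <-> 1 = 0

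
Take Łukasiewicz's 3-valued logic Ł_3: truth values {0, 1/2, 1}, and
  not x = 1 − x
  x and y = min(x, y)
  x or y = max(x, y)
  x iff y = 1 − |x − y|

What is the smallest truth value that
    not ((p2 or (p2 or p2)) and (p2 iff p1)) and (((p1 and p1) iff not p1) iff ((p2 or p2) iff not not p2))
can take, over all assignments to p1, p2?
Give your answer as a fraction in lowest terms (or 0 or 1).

0

Take p1 = 0, p2 = 0:
p2 or p2 = 0 or 0 = 0
p2 or (p2 or p2) = 0 or 0 = 0
p2 iff p1 = 0 iff 0 = 1
(p2 or (p2 or p2)) and (p2 iff p1) = 0 and 1 = 0
not ((p2 or (p2 or p2)) and (p2 iff p1)) = not 0 = 1
p1 and p1 = 0 and 0 = 0
not p1 = not 0 = 1
(p1 and p1) iff not p1 = 0 iff 1 = 0
p2 or p2 = 0 or 0 = 0
not p2 = not 0 = 1
not not p2 = not 1 = 0
(p2 or p2) iff not not p2 = 0 iff 0 = 1
((p1 and p1) iff not p1) iff ((p2 or p2) iff not not p2) = 0 iff 1 = 0
not ((p2 or (p2 or p2)) and (p2 iff p1)) and (((p1 and p1) iff not p1) iff ((p2 or p2) iff not not p2)) = 1 and 0 = 0
No assignment yields a value below 0, so this is the minimum.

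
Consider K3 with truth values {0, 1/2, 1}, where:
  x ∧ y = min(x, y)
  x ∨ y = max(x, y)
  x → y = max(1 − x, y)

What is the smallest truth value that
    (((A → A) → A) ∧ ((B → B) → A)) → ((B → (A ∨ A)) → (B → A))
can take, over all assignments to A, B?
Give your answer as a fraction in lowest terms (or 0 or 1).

Take A = 1/2, B = 1/2:
A → A = 1/2 → 1/2 = 1/2
(A → A) → A = 1/2 → 1/2 = 1/2
B → B = 1/2 → 1/2 = 1/2
(B → B) → A = 1/2 → 1/2 = 1/2
((A → A) → A) ∧ ((B → B) → A) = 1/2 ∧ 1/2 = 1/2
A ∨ A = 1/2 ∨ 1/2 = 1/2
B → (A ∨ A) = 1/2 → 1/2 = 1/2
B → A = 1/2 → 1/2 = 1/2
(B → (A ∨ A)) → (B → A) = 1/2 → 1/2 = 1/2
(((A → A) → A) ∧ ((B → B) → A)) → ((B → (A ∨ A)) → (B → A)) = 1/2 → 1/2 = 1/2
No assignment yields a value below 1/2, so this is the minimum.

1/2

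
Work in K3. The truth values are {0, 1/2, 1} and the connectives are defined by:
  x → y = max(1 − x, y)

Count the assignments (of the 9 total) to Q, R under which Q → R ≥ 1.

5

Q = 0, R = 0 ↦ 1  ≥
Q = 0, R = 1/2 ↦ 1  ≥
Q = 0, R = 1 ↦ 1  ≥
Q = 1/2, R = 0 ↦ 1/2  <
Q = 1/2, R = 1/2 ↦ 1/2  <
Q = 1/2, R = 1 ↦ 1  ≥
Q = 1, R = 0 ↦ 0  <
Q = 1, R = 1/2 ↦ 1/2  <
Q = 1, R = 1 ↦ 1  ≥
So 5 of the 9 assignments meet the threshold.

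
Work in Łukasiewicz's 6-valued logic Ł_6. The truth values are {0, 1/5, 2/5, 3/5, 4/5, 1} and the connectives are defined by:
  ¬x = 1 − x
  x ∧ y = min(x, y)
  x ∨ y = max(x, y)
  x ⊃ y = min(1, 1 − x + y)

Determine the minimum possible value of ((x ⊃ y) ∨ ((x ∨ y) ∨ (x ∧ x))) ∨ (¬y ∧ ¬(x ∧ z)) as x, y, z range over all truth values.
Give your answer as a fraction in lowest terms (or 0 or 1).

3/5

Take x = 2/5, y = 0, z = 2/5:
x ⊃ y = 2/5 ⊃ 0 = 3/5
x ∨ y = 2/5 ∨ 0 = 2/5
x ∧ x = 2/5 ∧ 2/5 = 2/5
(x ∨ y) ∨ (x ∧ x) = 2/5 ∨ 2/5 = 2/5
(x ⊃ y) ∨ ((x ∨ y) ∨ (x ∧ x)) = 3/5 ∨ 2/5 = 3/5
¬y = ¬0 = 1
x ∧ z = 2/5 ∧ 2/5 = 2/5
¬(x ∧ z) = ¬2/5 = 3/5
¬y ∧ ¬(x ∧ z) = 1 ∧ 3/5 = 3/5
((x ⊃ y) ∨ ((x ∨ y) ∨ (x ∧ x))) ∨ (¬y ∧ ¬(x ∧ z)) = 3/5 ∨ 3/5 = 3/5
No assignment yields a value below 3/5, so this is the minimum.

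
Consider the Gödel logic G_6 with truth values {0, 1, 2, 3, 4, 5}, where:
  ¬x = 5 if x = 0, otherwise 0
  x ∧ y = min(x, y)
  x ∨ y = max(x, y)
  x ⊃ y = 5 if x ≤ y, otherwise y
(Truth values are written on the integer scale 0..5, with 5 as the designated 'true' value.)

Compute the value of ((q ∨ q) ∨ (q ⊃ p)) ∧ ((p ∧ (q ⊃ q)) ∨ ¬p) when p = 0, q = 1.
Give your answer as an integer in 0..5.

q ∨ q = 1 ∨ 1 = 1
q ⊃ p = 1 ⊃ 0 = 0
(q ∨ q) ∨ (q ⊃ p) = 1 ∨ 0 = 1
q ⊃ q = 1 ⊃ 1 = 5
p ∧ (q ⊃ q) = 0 ∧ 5 = 0
¬p = ¬0 = 5
(p ∧ (q ⊃ q)) ∨ ¬p = 0 ∨ 5 = 5
((q ∨ q) ∨ (q ⊃ p)) ∧ ((p ∧ (q ⊃ q)) ∨ ¬p) = 1 ∧ 5 = 1

1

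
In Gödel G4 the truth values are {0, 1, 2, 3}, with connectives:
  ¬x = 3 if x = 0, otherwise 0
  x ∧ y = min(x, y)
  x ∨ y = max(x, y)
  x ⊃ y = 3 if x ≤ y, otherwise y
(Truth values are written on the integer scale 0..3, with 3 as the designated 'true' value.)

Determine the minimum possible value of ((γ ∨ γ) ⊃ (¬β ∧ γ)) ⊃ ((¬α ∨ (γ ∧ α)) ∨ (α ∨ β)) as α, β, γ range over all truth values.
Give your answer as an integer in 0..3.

1

Take α = 1, β = 0, γ = 0:
γ ∨ γ = 0 ∨ 0 = 0
¬β = ¬0 = 3
¬β ∧ γ = 3 ∧ 0 = 0
(γ ∨ γ) ⊃ (¬β ∧ γ) = 0 ⊃ 0 = 3
¬α = ¬1 = 0
γ ∧ α = 0 ∧ 1 = 0
¬α ∨ (γ ∧ α) = 0 ∨ 0 = 0
α ∨ β = 1 ∨ 0 = 1
(¬α ∨ (γ ∧ α)) ∨ (α ∨ β) = 0 ∨ 1 = 1
((γ ∨ γ) ⊃ (¬β ∧ γ)) ⊃ ((¬α ∨ (γ ∧ α)) ∨ (α ∨ β)) = 3 ⊃ 1 = 1
No assignment yields a value below 1, so this is the minimum.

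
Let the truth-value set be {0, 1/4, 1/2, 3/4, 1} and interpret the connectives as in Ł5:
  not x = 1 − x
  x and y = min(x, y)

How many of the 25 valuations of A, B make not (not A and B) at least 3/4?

16

value 1: 9 assignments (counts)
value 3/4: 7 assignments (counts)
value 1/2: 5 assignments
value 1/4: 3 assignments
value 0: 1 assignment
So 16 of the 25 assignments meet the threshold.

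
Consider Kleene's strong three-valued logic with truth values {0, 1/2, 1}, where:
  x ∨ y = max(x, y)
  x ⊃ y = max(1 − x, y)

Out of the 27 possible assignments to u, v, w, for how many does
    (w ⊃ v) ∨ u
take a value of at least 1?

value 1: 19 assignments (counts)
value 1/2: 7 assignments
value 0: 1 assignment
So 19 of the 27 assignments meet the threshold.

19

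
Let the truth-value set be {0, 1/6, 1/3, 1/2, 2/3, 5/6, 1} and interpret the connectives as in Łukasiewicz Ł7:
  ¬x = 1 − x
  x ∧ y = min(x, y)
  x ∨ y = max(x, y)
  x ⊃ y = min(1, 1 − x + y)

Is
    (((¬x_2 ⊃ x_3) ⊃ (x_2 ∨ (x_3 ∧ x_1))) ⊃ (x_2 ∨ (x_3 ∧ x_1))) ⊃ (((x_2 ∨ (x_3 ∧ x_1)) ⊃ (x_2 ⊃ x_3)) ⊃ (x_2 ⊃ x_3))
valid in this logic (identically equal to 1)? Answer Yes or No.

Counterexample: take x_1 = 0, x_2 = 2/3, x_3 = 1/6.
¬x_2 = ¬2/3 = 1/3
¬x_2 ⊃ x_3 = 1/3 ⊃ 1/6 = 5/6
x_3 ∧ x_1 = 1/6 ∧ 0 = 0
x_2 ∨ (x_3 ∧ x_1) = 2/3 ∨ 0 = 2/3
(¬x_2 ⊃ x_3) ⊃ (x_2 ∨ (x_3 ∧ x_1)) = 5/6 ⊃ 2/3 = 5/6
x_3 ∧ x_1 = 1/6 ∧ 0 = 0
x_2 ∨ (x_3 ∧ x_1) = 2/3 ∨ 0 = 2/3
((¬x_2 ⊃ x_3) ⊃ (x_2 ∨ (x_3 ∧ x_1))) ⊃ (x_2 ∨ (x_3 ∧ x_1)) = 5/6 ⊃ 2/3 = 5/6
x_3 ∧ x_1 = 1/6 ∧ 0 = 0
x_2 ∨ (x_3 ∧ x_1) = 2/3 ∨ 0 = 2/3
x_2 ⊃ x_3 = 2/3 ⊃ 1/6 = 1/2
(x_2 ∨ (x_3 ∧ x_1)) ⊃ (x_2 ⊃ x_3) = 2/3 ⊃ 1/2 = 5/6
x_2 ⊃ x_3 = 2/3 ⊃ 1/6 = 1/2
((x_2 ∨ (x_3 ∧ x_1)) ⊃ (x_2 ⊃ x_3)) ⊃ (x_2 ⊃ x_3) = 5/6 ⊃ 1/2 = 2/3
(((¬x_2 ⊃ x_3) ⊃ (x_2 ∨ (x_3 ∧ x_1))) ⊃ (x_2 ∨ (x_3 ∧ x_1))) ⊃ (((x_2 ∨ (x_3 ∧ x_1)) ⊃ (x_2 ⊃ x_3)) ⊃ (x_2 ⊃ x_3)) = 5/6 ⊃ 2/3 = 5/6
This gives 5/6 ≠ 1.

No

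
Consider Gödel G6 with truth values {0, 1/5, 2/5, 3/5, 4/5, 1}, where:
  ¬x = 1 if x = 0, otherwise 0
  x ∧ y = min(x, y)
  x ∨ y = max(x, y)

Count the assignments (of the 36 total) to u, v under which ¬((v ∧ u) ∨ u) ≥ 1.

value 1: 6 assignments (counts)
value 0: 30 assignments
So 6 of the 36 assignments meet the threshold.

6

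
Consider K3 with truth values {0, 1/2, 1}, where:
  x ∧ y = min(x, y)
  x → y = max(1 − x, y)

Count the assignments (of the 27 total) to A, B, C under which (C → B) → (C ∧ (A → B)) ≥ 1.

value 1: 7 assignments (counts)
value 1/2: 11 assignments
value 0: 9 assignments
So 7 of the 27 assignments meet the threshold.

7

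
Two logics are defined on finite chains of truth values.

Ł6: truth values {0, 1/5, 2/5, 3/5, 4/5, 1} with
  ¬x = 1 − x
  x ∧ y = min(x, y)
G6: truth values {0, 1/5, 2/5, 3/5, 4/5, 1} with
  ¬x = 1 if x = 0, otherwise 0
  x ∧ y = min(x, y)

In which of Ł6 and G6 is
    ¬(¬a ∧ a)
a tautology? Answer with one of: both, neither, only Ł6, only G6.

only G6

In Ł6: at a = 1/5 the value is 4/5 — not a tautology.
In G6: every assignment gives 1 — tautology.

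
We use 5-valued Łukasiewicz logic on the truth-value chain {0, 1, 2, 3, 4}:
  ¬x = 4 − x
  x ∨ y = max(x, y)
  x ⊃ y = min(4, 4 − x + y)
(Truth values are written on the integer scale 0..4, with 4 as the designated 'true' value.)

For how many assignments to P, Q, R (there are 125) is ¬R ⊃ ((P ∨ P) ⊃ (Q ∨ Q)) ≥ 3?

value 4: 105 assignments (counts)
value 3: 10 assignments (counts)
value 2: 6 assignments
value 1: 3 assignments
value 0: 1 assignment
So 115 of the 125 assignments meet the threshold.

115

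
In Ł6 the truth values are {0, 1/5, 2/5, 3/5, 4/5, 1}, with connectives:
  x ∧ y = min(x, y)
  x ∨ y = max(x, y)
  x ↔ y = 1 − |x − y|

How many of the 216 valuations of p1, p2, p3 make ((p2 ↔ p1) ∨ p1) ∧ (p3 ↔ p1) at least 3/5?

122

value 1: 11 assignments (counts)
value 4/5: 50 assignments (counts)
value 3/5: 61 assignments (counts)
value 2/5: 45 assignments
value 1/5: 32 assignments
value 0: 17 assignments
So 122 of the 216 assignments meet the threshold.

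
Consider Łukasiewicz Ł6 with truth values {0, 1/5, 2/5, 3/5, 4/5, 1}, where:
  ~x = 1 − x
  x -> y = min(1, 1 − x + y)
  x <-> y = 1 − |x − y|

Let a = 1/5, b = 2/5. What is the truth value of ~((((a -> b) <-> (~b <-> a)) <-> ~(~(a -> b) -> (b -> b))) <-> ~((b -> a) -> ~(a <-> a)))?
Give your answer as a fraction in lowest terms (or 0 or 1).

a -> b = 1/5 -> 2/5 = 1
~b = ~2/5 = 3/5
~b <-> a = 3/5 <-> 1/5 = 3/5
(a -> b) <-> (~b <-> a) = 1 <-> 3/5 = 3/5
a -> b = 1/5 -> 2/5 = 1
~(a -> b) = ~1 = 0
b -> b = 2/5 -> 2/5 = 1
~(a -> b) -> (b -> b) = 0 -> 1 = 1
~(~(a -> b) -> (b -> b)) = ~1 = 0
((a -> b) <-> (~b <-> a)) <-> ~(~(a -> b) -> (b -> b)) = 3/5 <-> 0 = 2/5
b -> a = 2/5 -> 1/5 = 4/5
a <-> a = 1/5 <-> 1/5 = 1
~(a <-> a) = ~1 = 0
(b -> a) -> ~(a <-> a) = 4/5 -> 0 = 1/5
~((b -> a) -> ~(a <-> a)) = ~1/5 = 4/5
(((a -> b) <-> (~b <-> a)) <-> ~(~(a -> b) -> (b -> b))) <-> ~((b -> a) -> ~(a <-> a)) = 2/5 <-> 4/5 = 3/5
~((((a -> b) <-> (~b <-> a)) <-> ~(~(a -> b) -> (b -> b))) <-> ~((b -> a) -> ~(a <-> a))) = ~3/5 = 2/5

2/5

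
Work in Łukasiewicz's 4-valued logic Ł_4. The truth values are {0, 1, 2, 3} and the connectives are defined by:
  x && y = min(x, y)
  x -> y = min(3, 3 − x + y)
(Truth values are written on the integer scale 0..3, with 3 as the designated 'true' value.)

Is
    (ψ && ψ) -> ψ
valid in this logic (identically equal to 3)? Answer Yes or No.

ψ = 0 ↦ 3
ψ = 1 ↦ 3
ψ = 2 ↦ 3
ψ = 3 ↦ 3
Every assignment gives a value ≥ 3.

Yes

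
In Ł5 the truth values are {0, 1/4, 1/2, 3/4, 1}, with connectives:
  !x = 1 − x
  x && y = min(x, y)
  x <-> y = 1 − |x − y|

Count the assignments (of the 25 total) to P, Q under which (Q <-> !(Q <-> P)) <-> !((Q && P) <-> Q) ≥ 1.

value 1: 6 assignments (counts)
value 3/4: 5 assignments
value 1/2: 6 assignments
value 1/4: 5 assignments
value 0: 3 assignments
So 6 of the 25 assignments meet the threshold.

6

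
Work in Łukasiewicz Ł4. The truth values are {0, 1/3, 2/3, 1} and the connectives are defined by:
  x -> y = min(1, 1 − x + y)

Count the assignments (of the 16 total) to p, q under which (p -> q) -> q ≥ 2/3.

p = 0, q = 0 ↦ 0  <
p = 0, q = 1/3 ↦ 1/3  <
p = 0, q = 2/3 ↦ 2/3  ≥
p = 0, q = 1 ↦ 1  ≥
p = 1/3, q = 0 ↦ 1/3  <
p = 1/3, q = 1/3 ↦ 1/3  <
p = 1/3, q = 2/3 ↦ 2/3  ≥
p = 1/3, q = 1 ↦ 1  ≥
p = 2/3, q = 0 ↦ 2/3  ≥
p = 2/3, q = 1/3 ↦ 2/3  ≥
p = 2/3, q = 2/3 ↦ 2/3  ≥
p = 2/3, q = 1 ↦ 1  ≥
p = 1, q = 0 ↦ 1  ≥
p = 1, q = 1/3 ↦ 1  ≥
p = 1, q = 2/3 ↦ 1  ≥
p = 1, q = 1 ↦ 1  ≥
So 12 of the 16 assignments meet the threshold.

12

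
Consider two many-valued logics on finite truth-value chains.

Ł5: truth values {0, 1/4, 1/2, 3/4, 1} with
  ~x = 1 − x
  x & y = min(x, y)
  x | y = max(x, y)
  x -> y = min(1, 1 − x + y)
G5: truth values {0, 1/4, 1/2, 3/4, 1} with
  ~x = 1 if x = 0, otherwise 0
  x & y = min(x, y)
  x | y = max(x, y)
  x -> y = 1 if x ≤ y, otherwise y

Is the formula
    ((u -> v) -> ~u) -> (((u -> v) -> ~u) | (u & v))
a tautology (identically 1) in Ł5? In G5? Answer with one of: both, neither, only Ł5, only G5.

both

In Ł5: every assignment gives 1 — tautology.
In G5: every assignment gives 1 — tautology.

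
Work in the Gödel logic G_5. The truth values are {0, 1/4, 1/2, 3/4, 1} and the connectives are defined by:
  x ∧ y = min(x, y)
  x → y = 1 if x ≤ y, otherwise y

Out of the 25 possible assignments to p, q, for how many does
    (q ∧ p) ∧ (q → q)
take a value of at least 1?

value 1: 1 assignment (counts)
value 3/4: 3 assignments
value 1/2: 5 assignments
value 1/4: 7 assignments
value 0: 9 assignments
So 1 of the 25 assignments meets the threshold.

1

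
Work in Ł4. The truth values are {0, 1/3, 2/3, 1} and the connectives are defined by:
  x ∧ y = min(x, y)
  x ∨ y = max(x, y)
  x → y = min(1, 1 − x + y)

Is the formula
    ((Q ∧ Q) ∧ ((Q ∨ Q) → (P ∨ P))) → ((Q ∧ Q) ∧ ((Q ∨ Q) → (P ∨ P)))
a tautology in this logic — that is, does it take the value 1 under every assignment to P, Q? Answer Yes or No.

P = 0, Q = 0 ↦ 1
P = 0, Q = 1/3 ↦ 1
P = 0, Q = 2/3 ↦ 1
P = 0, Q = 1 ↦ 1
P = 1/3, Q = 0 ↦ 1
P = 1/3, Q = 1/3 ↦ 1
P = 1/3, Q = 2/3 ↦ 1
P = 1/3, Q = 1 ↦ 1
P = 2/3, Q = 0 ↦ 1
P = 2/3, Q = 1/3 ↦ 1
P = 2/3, Q = 2/3 ↦ 1
P = 2/3, Q = 1 ↦ 1
P = 1, Q = 0 ↦ 1
P = 1, Q = 1/3 ↦ 1
P = 1, Q = 2/3 ↦ 1
P = 1, Q = 1 ↦ 1
Every assignment gives a value ≥ 1.

Yes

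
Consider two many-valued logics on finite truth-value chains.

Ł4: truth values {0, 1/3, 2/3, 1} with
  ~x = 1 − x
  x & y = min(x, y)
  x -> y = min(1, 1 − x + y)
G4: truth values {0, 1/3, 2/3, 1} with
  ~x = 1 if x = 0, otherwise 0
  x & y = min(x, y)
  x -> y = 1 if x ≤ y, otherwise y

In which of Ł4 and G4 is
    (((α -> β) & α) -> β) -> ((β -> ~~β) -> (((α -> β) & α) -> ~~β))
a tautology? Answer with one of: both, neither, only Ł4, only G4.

both

In Ł4: every assignment gives 1 — tautology.
In G4: every assignment gives 1 — tautology.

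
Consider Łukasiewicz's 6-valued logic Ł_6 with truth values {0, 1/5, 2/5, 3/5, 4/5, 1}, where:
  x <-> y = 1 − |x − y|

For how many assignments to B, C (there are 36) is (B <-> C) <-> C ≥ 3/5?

25

value 1: 8 assignments (counts)
value 4/5: 10 assignments (counts)
value 3/5: 7 assignments (counts)
value 2/5: 6 assignments
value 1/5: 3 assignments
value 0: 2 assignments
So 25 of the 36 assignments meet the threshold.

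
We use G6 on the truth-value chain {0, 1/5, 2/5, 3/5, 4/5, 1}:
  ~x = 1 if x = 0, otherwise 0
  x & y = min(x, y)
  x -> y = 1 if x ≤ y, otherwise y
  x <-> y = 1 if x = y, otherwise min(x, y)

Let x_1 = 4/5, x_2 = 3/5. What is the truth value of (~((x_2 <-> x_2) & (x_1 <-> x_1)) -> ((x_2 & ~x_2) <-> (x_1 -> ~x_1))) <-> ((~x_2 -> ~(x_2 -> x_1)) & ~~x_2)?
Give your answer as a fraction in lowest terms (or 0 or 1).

1

x_2 <-> x_2 = 3/5 <-> 3/5 = 1
x_1 <-> x_1 = 4/5 <-> 4/5 = 1
(x_2 <-> x_2) & (x_1 <-> x_1) = 1 & 1 = 1
~((x_2 <-> x_2) & (x_1 <-> x_1)) = ~1 = 0
~x_2 = ~3/5 = 0
x_2 & ~x_2 = 3/5 & 0 = 0
~x_1 = ~4/5 = 0
x_1 -> ~x_1 = 4/5 -> 0 = 0
(x_2 & ~x_2) <-> (x_1 -> ~x_1) = 0 <-> 0 = 1
~((x_2 <-> x_2) & (x_1 <-> x_1)) -> ((x_2 & ~x_2) <-> (x_1 -> ~x_1)) = 0 -> 1 = 1
~x_2 = ~3/5 = 0
x_2 -> x_1 = 3/5 -> 4/5 = 1
~(x_2 -> x_1) = ~1 = 0
~x_2 -> ~(x_2 -> x_1) = 0 -> 0 = 1
~x_2 = ~3/5 = 0
~~x_2 = ~0 = 1
(~x_2 -> ~(x_2 -> x_1)) & ~~x_2 = 1 & 1 = 1
(~((x_2 <-> x_2) & (x_1 <-> x_1)) -> ((x_2 & ~x_2) <-> (x_1 -> ~x_1))) <-> ((~x_2 -> ~(x_2 -> x_1)) & ~~x_2) = 1 <-> 1 = 1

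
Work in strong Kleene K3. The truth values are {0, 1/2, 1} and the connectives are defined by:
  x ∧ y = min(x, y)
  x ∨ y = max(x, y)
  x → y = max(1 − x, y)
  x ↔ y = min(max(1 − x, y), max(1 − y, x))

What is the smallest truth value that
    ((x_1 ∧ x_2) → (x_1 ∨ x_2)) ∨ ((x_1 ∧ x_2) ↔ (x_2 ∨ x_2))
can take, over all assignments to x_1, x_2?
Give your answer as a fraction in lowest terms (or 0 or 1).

1/2

Take x_1 = 1/2, x_2 = 1/2:
x_1 ∧ x_2 = 1/2 ∧ 1/2 = 1/2
x_1 ∨ x_2 = 1/2 ∨ 1/2 = 1/2
(x_1 ∧ x_2) → (x_1 ∨ x_2) = 1/2 → 1/2 = 1/2
x_1 ∧ x_2 = 1/2 ∧ 1/2 = 1/2
x_2 ∨ x_2 = 1/2 ∨ 1/2 = 1/2
(x_1 ∧ x_2) ↔ (x_2 ∨ x_2) = 1/2 ↔ 1/2 = 1/2
((x_1 ∧ x_2) → (x_1 ∨ x_2)) ∨ ((x_1 ∧ x_2) ↔ (x_2 ∨ x_2)) = 1/2 ∨ 1/2 = 1/2
No assignment yields a value below 1/2, so this is the minimum.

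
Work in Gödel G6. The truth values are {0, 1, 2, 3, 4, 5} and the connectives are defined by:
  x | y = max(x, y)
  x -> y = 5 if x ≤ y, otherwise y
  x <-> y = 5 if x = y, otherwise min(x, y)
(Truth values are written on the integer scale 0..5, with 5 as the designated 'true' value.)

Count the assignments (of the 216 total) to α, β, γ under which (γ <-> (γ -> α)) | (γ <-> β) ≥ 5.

41

value 5: 41 assignments (counts)
value 4: 23 assignments
value 3: 35 assignments
value 2: 41 assignments
value 1: 41 assignments
value 0: 35 assignments
So 41 of the 216 assignments meet the threshold.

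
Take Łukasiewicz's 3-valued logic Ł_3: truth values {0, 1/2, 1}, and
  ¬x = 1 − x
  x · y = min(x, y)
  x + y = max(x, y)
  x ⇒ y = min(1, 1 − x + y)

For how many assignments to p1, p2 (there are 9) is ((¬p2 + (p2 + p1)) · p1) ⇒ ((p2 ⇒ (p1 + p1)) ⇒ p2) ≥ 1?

p1 = 0, p2 = 0 ↦ 1  ≥
p1 = 0, p2 = 1/2 ↦ 1  ≥
p1 = 0, p2 = 1 ↦ 1  ≥
p1 = 1/2, p2 = 0 ↦ 1/2  <
p1 = 1/2, p2 = 1/2 ↦ 1  ≥
p1 = 1/2, p2 = 1 ↦ 1  ≥
p1 = 1, p2 = 0 ↦ 0  <
p1 = 1, p2 = 1/2 ↦ 1/2  <
p1 = 1, p2 = 1 ↦ 1  ≥
So 6 of the 9 assignments meet the threshold.

6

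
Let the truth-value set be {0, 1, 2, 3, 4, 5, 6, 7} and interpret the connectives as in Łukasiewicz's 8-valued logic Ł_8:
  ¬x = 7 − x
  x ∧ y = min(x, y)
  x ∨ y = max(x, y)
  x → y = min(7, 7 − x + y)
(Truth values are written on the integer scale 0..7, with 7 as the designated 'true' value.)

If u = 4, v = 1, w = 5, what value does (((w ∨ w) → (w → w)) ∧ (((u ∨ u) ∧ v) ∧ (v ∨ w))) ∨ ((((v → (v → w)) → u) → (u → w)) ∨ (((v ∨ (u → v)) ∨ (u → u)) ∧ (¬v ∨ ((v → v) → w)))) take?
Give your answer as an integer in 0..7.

w ∨ w = 5 ∨ 5 = 5
w → w = 5 → 5 = 7
(w ∨ w) → (w → w) = 5 → 7 = 7
u ∨ u = 4 ∨ 4 = 4
(u ∨ u) ∧ v = 4 ∧ 1 = 1
v ∨ w = 1 ∨ 5 = 5
((u ∨ u) ∧ v) ∧ (v ∨ w) = 1 ∧ 5 = 1
((w ∨ w) → (w → w)) ∧ (((u ∨ u) ∧ v) ∧ (v ∨ w)) = 7 ∧ 1 = 1
v → w = 1 → 5 = 7
v → (v → w) = 1 → 7 = 7
(v → (v → w)) → u = 7 → 4 = 4
u → w = 4 → 5 = 7
((v → (v → w)) → u) → (u → w) = 4 → 7 = 7
u → v = 4 → 1 = 4
v ∨ (u → v) = 1 ∨ 4 = 4
u → u = 4 → 4 = 7
(v ∨ (u → v)) ∨ (u → u) = 4 ∨ 7 = 7
¬v = ¬1 = 6
v → v = 1 → 1 = 7
(v → v) → w = 7 → 5 = 5
¬v ∨ ((v → v) → w) = 6 ∨ 5 = 6
((v ∨ (u → v)) ∨ (u → u)) ∧ (¬v ∨ ((v → v) → w)) = 7 ∧ 6 = 6
(((v → (v → w)) → u) → (u → w)) ∨ (((v ∨ (u → v)) ∨ (u → u)) ∧ (¬v ∨ ((v → v) → w))) = 7 ∨ 6 = 7
(((w ∨ w) → (w → w)) ∧ (((u ∨ u) ∧ v) ∧ (v ∨ w))) ∨ ((((v → (v → w)) → u) → (u → w)) ∨ (((v ∨ (u → v)) ∨ (u → u)) ∧ (¬v ∨ ((v → v) → w)))) = 1 ∨ 7 = 7

7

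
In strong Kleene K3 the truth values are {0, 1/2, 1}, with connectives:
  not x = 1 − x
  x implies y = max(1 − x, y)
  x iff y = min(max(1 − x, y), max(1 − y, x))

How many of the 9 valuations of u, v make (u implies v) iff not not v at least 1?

4

u = 0, v = 0 ↦ 0  <
u = 0, v = 1/2 ↦ 1/2  <
u = 0, v = 1 ↦ 1  ≥
u = 1/2, v = 0 ↦ 1/2  <
u = 1/2, v = 1/2 ↦ 1/2  <
u = 1/2, v = 1 ↦ 1  ≥
u = 1, v = 0 ↦ 1  ≥
u = 1, v = 1/2 ↦ 1/2  <
u = 1, v = 1 ↦ 1  ≥
So 4 of the 9 assignments meet the threshold.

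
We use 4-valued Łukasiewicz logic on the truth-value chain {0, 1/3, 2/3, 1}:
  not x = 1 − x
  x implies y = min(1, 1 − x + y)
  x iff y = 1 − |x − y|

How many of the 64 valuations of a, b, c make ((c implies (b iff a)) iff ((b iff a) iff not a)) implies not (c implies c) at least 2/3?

18

value 1: 6 assignments (counts)
value 2/3: 12 assignments (counts)
value 1/3: 26 assignments
value 0: 20 assignments
So 18 of the 64 assignments meet the threshold.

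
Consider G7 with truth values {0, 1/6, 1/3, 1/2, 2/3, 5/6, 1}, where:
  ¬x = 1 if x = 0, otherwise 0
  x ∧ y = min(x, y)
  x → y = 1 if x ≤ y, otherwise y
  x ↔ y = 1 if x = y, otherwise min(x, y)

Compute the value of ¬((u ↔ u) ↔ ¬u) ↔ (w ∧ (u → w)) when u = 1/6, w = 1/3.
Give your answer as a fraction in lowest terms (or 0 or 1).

1/3

u ↔ u = 1/6 ↔ 1/6 = 1
¬u = ¬1/6 = 0
(u ↔ u) ↔ ¬u = 1 ↔ 0 = 0
¬((u ↔ u) ↔ ¬u) = ¬0 = 1
u → w = 1/6 → 1/3 = 1
w ∧ (u → w) = 1/3 ∧ 1 = 1/3
¬((u ↔ u) ↔ ¬u) ↔ (w ∧ (u → w)) = 1 ↔ 1/3 = 1/3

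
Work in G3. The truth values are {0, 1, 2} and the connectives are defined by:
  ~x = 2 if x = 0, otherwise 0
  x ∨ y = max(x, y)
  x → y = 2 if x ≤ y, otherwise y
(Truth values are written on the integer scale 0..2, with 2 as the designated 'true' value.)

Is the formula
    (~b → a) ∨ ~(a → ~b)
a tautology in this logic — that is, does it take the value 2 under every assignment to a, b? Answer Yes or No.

Counterexample: take a = 0, b = 0.
~b = ~0 = 2
~b → a = 2 → 0 = 0
a → ~b = 0 → 2 = 2
~(a → ~b) = ~2 = 0
(~b → a) ∨ ~(a → ~b) = 0 ∨ 0 = 0
This gives 0 ≠ 2.

No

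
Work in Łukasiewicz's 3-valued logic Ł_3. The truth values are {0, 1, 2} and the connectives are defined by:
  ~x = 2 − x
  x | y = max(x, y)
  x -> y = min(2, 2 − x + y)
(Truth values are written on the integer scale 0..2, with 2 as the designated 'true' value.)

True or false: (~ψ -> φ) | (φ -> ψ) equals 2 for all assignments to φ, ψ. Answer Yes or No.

Counterexample: take φ = 1, ψ = 0.
~ψ = ~0 = 2
~ψ -> φ = 2 -> 1 = 1
φ -> ψ = 1 -> 0 = 1
(~ψ -> φ) | (φ -> ψ) = 1 | 1 = 1
This gives 1 ≠ 2.

No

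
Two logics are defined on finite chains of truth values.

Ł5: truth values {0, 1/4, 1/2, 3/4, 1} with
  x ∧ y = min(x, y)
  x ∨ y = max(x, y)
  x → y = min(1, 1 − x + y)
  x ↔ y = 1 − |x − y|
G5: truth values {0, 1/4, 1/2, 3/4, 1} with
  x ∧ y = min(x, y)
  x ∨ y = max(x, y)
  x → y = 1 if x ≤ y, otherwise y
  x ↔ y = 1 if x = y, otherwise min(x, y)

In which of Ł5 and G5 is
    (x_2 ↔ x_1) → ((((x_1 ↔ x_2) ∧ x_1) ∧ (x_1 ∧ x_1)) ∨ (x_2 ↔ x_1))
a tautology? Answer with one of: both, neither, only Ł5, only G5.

both

In Ł5: every assignment gives 1 — tautology.
In G5: every assignment gives 1 — tautology.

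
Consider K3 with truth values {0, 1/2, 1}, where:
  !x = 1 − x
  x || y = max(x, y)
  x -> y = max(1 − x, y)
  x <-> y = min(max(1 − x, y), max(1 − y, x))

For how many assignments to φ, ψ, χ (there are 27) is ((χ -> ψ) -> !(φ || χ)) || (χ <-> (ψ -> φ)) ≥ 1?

8

value 1: 8 assignments (counts)
value 1/2: 15 assignments
value 0: 4 assignments
So 8 of the 27 assignments meet the threshold.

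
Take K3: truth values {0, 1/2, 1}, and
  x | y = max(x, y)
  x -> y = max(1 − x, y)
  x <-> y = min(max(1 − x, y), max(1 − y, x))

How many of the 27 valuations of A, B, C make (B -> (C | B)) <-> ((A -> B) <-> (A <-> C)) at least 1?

4

value 1: 4 assignments (counts)
value 1/2: 18 assignments
value 0: 5 assignments
So 4 of the 27 assignments meet the threshold.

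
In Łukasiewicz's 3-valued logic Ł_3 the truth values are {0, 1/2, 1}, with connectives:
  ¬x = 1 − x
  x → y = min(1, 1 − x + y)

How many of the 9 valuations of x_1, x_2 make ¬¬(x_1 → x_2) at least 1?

x_1 = 0, x_2 = 0 ↦ 1  ≥
x_1 = 0, x_2 = 1/2 ↦ 1  ≥
x_1 = 0, x_2 = 1 ↦ 1  ≥
x_1 = 1/2, x_2 = 0 ↦ 1/2  <
x_1 = 1/2, x_2 = 1/2 ↦ 1  ≥
x_1 = 1/2, x_2 = 1 ↦ 1  ≥
x_1 = 1, x_2 = 0 ↦ 0  <
x_1 = 1, x_2 = 1/2 ↦ 1/2  <
x_1 = 1, x_2 = 1 ↦ 1  ≥
So 6 of the 9 assignments meet the threshold.

6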